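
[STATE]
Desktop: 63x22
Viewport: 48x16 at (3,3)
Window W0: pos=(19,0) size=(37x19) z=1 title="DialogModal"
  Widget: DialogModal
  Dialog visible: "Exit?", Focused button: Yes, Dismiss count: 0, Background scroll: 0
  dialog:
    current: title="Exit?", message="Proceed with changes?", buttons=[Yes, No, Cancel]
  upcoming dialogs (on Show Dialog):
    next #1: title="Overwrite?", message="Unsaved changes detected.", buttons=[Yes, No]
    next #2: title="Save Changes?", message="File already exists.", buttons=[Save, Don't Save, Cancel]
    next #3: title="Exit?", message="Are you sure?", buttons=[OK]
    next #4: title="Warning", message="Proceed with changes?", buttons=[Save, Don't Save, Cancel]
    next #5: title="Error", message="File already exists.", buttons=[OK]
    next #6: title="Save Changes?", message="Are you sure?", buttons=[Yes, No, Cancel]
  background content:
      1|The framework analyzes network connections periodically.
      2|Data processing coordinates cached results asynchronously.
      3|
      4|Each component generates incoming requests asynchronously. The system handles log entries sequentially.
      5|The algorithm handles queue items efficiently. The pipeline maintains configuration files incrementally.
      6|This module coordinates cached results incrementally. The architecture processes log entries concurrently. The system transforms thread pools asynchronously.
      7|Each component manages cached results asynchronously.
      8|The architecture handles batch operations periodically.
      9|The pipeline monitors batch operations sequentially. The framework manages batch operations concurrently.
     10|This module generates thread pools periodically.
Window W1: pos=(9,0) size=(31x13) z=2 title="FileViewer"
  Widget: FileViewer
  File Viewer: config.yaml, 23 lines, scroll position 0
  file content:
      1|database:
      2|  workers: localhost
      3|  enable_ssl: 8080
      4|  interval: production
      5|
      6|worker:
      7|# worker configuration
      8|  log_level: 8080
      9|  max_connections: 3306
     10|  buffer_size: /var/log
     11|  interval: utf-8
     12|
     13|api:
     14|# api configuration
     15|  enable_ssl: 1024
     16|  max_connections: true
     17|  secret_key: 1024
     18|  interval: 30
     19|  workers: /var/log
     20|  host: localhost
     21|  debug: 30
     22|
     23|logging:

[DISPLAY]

      ┃database:                   ▲┃es network 
      ┃  workers: localhost        █┃dinates cac
      ┃  enable_ssl: 8080          ░┃           
      ┃  interval: production      ░┃ates incomi
      ┃                            ░┃s queue ite
      ┃worker:                     ░┃─────────┐ 
      ┃# worker configuration      ░┃         │r
      ┃  log_level: 8080           ░┃changes? │ 
      ┃  max_connections: 3306     ▼┃Cancel   │e
      ┗━━━━━━━━━━━━━━━━━━━━━━━━━━━━━┛─────────┘o
                ┃                               
                ┃                               
                ┃                               
                ┃                               
                ┃                               
                ┗━━━━━━━━━━━━━━━━━━━━━━━━━━━━━━━


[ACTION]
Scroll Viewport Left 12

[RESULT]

         ┃database:                   ▲┃es netwo
         ┃  workers: localhost        █┃dinates 
         ┃  enable_ssl: 8080          ░┃        
         ┃  interval: production      ░┃ates inc
         ┃                            ░┃s queue 
         ┃worker:                     ░┃────────
         ┃# worker configuration      ░┃        
         ┃  log_level: 8080           ░┃changes?
         ┃  max_connections: 3306     ▼┃Cancel  
         ┗━━━━━━━━━━━━━━━━━━━━━━━━━━━━━┛────────
                   ┃                            
                   ┃                            
                   ┃                            
                   ┃                            
                   ┃                            
                   ┗━━━━━━━━━━━━━━━━━━━━━━━━━━━━


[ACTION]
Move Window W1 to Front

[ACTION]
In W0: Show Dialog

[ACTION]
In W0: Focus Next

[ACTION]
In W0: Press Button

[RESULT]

         ┃database:                   ▲┃es netwo
         ┃  workers: localhost        █┃dinates 
         ┃  enable_ssl: 8080          ░┃        
         ┃  interval: production      ░┃ates inc
         ┃                            ░┃s queue 
         ┃worker:                     ░┃tes cach
         ┃# worker configuration      ░┃es cache
         ┃  log_level: 8080           ░┃dles bat
         ┃  max_connections: 3306     ▼┃s batch 
         ┗━━━━━━━━━━━━━━━━━━━━━━━━━━━━━┛s thread
                   ┃                            
                   ┃                            
                   ┃                            
                   ┃                            
                   ┃                            
                   ┗━━━━━━━━━━━━━━━━━━━━━━━━━━━━


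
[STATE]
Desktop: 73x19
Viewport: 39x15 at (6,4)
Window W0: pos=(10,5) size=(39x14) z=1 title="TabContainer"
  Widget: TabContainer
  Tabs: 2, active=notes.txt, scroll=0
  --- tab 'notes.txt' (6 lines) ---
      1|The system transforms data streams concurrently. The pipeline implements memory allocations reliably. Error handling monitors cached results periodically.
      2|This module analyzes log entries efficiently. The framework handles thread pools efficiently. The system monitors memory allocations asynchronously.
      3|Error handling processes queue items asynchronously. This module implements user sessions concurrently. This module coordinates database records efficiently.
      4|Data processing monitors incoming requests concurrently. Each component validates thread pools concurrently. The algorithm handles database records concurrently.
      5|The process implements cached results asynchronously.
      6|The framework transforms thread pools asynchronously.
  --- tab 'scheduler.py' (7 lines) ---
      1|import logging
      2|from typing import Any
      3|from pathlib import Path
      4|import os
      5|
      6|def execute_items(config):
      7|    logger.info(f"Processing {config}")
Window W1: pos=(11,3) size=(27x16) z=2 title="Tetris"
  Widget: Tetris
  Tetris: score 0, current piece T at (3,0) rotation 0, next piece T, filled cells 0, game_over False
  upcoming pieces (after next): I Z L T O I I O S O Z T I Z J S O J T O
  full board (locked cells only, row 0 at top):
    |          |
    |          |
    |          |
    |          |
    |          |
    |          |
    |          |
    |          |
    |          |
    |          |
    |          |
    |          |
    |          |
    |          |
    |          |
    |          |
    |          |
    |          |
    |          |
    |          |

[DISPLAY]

     ┃ Tetris                  ┃       
    ┏┠─────────────────────────┨━━━━━━━
    ┃┃          │Next:         ┃       
    ┠┃          │ ▒            ┃───────
    ┃┃          │▒▒▒           ┃       
    ┃┃          │              ┃───────
    ┃┃          │              ┃streams
    ┃┃          │              ┃tries e
    ┃┃          │Score:        ┃eue ite
    ┃┃          │0             ┃coming 
    ┃┃          │              ┃ed resu
    ┃┃          │              ┃read po
    ┃┃          │              ┃       
    ┃┃          │              ┃       
    ┗┗━━━━━━━━━━━━━━━━━━━━━━━━━┛━━━━━━━


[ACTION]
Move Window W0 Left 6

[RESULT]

     ┃ Tetris                  ┃       
━━━━━┠─────────────────────────┨━━━━┓  
TabCo┃          │Next:         ┃    ┃  
─────┃          │ ▒            ┃────┨  
notes┃          │▒▒▒           ┃    ┃  
─────┃          │              ┃────┃  
he sy┃          │              ┃s co┃  
his m┃          │              ┃effi┃  
rror ┃          │Score:        ┃ems ┃  
ata p┃          │0             ┃ req┃  
he pr┃          │              ┃ults┃  
he fr┃          │              ┃ools┃  
     ┃          │              ┃    ┃  
     ┃          │              ┃    ┃  
━━━━━┗━━━━━━━━━━━━━━━━━━━━━━━━━┛━━━━┛  


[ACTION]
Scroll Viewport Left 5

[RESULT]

          ┃ Tetris                  ┃  
   ┏━━━━━━┠─────────────────────────┨━━
   ┃ TabCo┃          │Next:         ┃  
   ┠──────┃          │ ▒            ┃──
   ┃[notes┃          │▒▒▒           ┃  
   ┃──────┃          │              ┃──
   ┃The sy┃          │              ┃s 
   ┃This m┃          │              ┃ef
   ┃Error ┃          │Score:        ┃em
   ┃Data p┃          │0             ┃ r
   ┃The pr┃          │              ┃ul
   ┃The fr┃          │              ┃oo
   ┃      ┃          │              ┃  
   ┃      ┃          │              ┃  
   ┗━━━━━━┗━━━━━━━━━━━━━━━━━━━━━━━━━┛━━


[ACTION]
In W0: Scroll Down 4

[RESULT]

          ┃ Tetris                  ┃  
   ┏━━━━━━┠─────────────────────────┨━━
   ┃ TabCo┃          │Next:         ┃  
   ┠──────┃          │ ▒            ┃──
   ┃[notes┃          │▒▒▒           ┃  
   ┃──────┃          │              ┃──
   ┃The pr┃          │              ┃ul
   ┃The fr┃          │              ┃oo
   ┃      ┃          │Score:        ┃  
   ┃      ┃          │0             ┃  
   ┃      ┃          │              ┃  
   ┃      ┃          │              ┃  
   ┃      ┃          │              ┃  
   ┃      ┃          │              ┃  
   ┗━━━━━━┗━━━━━━━━━━━━━━━━━━━━━━━━━┛━━


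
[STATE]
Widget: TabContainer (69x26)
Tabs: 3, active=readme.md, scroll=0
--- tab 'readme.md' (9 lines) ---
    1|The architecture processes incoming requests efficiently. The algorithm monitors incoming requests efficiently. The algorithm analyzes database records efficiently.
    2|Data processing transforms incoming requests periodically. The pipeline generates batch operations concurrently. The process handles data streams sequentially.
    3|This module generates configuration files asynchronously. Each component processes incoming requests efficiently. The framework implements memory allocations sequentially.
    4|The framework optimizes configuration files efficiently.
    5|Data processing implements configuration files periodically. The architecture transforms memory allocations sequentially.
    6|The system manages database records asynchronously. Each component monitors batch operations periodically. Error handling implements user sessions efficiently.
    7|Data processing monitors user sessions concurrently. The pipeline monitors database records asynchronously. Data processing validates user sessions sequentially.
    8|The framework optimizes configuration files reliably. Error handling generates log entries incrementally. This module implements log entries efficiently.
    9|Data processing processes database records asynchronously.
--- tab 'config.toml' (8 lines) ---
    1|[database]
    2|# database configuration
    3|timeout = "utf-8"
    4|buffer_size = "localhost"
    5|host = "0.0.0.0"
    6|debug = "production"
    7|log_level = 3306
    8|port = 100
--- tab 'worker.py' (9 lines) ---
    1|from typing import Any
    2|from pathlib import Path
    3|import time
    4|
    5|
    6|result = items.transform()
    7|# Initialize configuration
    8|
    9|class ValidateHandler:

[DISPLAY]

[readme.md]│ config.toml │ worker.py                                 
─────────────────────────────────────────────────────────────────────
The architecture processes incoming requests efficiently. The algorit
Data processing transforms incoming requests periodically. The pipeli
This module generates configuration files asynchronously. Each compon
The framework optimizes configuration files efficiently.             
Data processing implements configuration files periodically. The arch
The system manages database records asynchronously. Each component mo
Data processing monitors user sessions concurrently. The pipeline mon
The framework optimizes configuration files reliably. Error handling 
Data processing processes database records asynchronously.           
                                                                     
                                                                     
                                                                     
                                                                     
                                                                     
                                                                     
                                                                     
                                                                     
                                                                     
                                                                     
                                                                     
                                                                     
                                                                     
                                                                     
                                                                     


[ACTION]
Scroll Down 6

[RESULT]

[readme.md]│ config.toml │ worker.py                                 
─────────────────────────────────────────────────────────────────────
Data processing monitors user sessions concurrently. The pipeline mon
The framework optimizes configuration files reliably. Error handling 
Data processing processes database records asynchronously.           
                                                                     
                                                                     
                                                                     
                                                                     
                                                                     
                                                                     
                                                                     
                                                                     
                                                                     
                                                                     
                                                                     
                                                                     
                                                                     
                                                                     
                                                                     
                                                                     
                                                                     
                                                                     
                                                                     
                                                                     
                                                                     


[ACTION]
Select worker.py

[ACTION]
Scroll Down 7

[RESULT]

 readme.md │ config.toml │[worker.py]                                
─────────────────────────────────────────────────────────────────────
                                                                     
class ValidateHandler:                                               
                                                                     
                                                                     
                                                                     
                                                                     
                                                                     
                                                                     
                                                                     
                                                                     
                                                                     
                                                                     
                                                                     
                                                                     
                                                                     
                                                                     
                                                                     
                                                                     
                                                                     
                                                                     
                                                                     
                                                                     
                                                                     
                                                                     


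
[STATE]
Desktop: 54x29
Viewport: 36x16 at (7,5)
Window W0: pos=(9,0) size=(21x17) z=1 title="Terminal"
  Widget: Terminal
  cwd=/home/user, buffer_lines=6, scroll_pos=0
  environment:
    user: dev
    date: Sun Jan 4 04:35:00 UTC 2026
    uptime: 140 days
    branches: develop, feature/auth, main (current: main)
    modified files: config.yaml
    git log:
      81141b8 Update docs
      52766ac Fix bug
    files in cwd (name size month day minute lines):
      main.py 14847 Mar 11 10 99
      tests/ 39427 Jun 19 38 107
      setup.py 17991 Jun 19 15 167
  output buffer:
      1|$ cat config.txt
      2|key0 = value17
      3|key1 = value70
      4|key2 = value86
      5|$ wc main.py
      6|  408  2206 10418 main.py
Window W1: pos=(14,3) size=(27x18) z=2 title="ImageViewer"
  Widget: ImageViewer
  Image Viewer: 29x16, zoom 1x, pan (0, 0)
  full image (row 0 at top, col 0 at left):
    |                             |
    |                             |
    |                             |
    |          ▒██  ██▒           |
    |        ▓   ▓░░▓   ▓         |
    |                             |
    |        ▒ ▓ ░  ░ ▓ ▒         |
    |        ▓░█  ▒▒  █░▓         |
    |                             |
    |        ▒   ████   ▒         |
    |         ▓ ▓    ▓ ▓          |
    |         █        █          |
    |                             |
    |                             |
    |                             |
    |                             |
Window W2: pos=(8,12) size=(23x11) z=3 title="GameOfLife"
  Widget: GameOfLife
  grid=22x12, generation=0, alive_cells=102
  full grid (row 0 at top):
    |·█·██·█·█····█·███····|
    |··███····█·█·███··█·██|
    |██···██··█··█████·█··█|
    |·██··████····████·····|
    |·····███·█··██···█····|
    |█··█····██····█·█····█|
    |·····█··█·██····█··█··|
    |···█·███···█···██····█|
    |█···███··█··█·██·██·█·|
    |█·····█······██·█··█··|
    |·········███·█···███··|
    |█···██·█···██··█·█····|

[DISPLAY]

  ┃key1┠─────────────────────────┨  
  ┃key2┃                         ┃  
  ┃$ wc┃                         ┃  
  ┃  40┃                         ┃  
  ┃$ █ ┃          ▒██  ██▒       ┃  
  ┃    ┃        ▓   ▓░░▓   ▓     ┃  
  ┃    ┃                         ┃  
 ┏━━━━━━━━━━━━━━━━━━━━━┓ ▓ ▒     ┃  
 ┃ GameOfLife          ┃ █░▓     ┃  
 ┠─────────────────────┨         ┃  
 ┃Gen: 0               ┃   ▒     ┃  
 ┃·██··████····████····┃▓ ▓      ┃  
 ┃·····███·█··██···█···┃  █      ┃  
 ┃█··█····██····█·█····┃         ┃  
 ┃·····█··█·██····█··█·┃         ┃  
 ┃···█·███···█···██····┃━━━━━━━━━┛  


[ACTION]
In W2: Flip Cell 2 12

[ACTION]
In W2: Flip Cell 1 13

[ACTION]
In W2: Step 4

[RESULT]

  ┃key1┠─────────────────────────┨  
  ┃key2┃                         ┃  
  ┃$ wc┃                         ┃  
  ┃  40┃                         ┃  
  ┃$ █ ┃          ▒██  ██▒       ┃  
  ┃    ┃        ▓   ▓░░▓   ▓     ┃  
  ┃    ┃                         ┃  
 ┏━━━━━━━━━━━━━━━━━━━━━┓ ▓ ▒     ┃  
 ┃ GameOfLife          ┃ █░▓     ┃  
 ┠─────────────────────┨         ┃  
 ┃Gen: 4               ┃   ▒     ┃  
 ┃·███·█··██·██······██┃▓ ▓      ┃  
 ┃··█··█·····█·██······┃  █      ┃  
 ┃······██████···█·····┃         ┃  
 ┃···█··█·█···█·██·····┃         ┃  
 ┃····██··██··█·█·█···█┃━━━━━━━━━┛  


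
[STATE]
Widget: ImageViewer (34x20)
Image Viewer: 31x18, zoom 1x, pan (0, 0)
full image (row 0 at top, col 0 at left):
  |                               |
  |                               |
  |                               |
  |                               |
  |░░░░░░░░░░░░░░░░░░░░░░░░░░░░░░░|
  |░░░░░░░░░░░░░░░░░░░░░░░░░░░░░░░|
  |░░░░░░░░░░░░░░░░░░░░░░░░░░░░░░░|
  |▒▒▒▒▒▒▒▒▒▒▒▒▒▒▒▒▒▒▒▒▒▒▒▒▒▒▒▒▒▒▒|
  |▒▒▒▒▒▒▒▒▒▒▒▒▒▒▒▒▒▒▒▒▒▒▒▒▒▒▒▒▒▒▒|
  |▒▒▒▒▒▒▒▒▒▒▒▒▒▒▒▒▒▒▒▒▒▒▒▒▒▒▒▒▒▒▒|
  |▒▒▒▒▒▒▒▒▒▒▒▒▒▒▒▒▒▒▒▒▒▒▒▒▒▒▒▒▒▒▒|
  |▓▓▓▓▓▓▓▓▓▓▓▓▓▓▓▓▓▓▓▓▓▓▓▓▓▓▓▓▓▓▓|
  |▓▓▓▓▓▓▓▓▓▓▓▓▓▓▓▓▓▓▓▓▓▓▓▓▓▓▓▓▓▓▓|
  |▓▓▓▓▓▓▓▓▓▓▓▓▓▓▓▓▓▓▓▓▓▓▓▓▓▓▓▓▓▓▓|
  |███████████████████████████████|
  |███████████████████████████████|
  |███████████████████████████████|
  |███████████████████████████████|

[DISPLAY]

                                  
                                  
                                  
                                  
░░░░░░░░░░░░░░░░░░░░░░░░░░░░░░░   
░░░░░░░░░░░░░░░░░░░░░░░░░░░░░░░   
░░░░░░░░░░░░░░░░░░░░░░░░░░░░░░░   
▒▒▒▒▒▒▒▒▒▒▒▒▒▒▒▒▒▒▒▒▒▒▒▒▒▒▒▒▒▒▒   
▒▒▒▒▒▒▒▒▒▒▒▒▒▒▒▒▒▒▒▒▒▒▒▒▒▒▒▒▒▒▒   
▒▒▒▒▒▒▒▒▒▒▒▒▒▒▒▒▒▒▒▒▒▒▒▒▒▒▒▒▒▒▒   
▒▒▒▒▒▒▒▒▒▒▒▒▒▒▒▒▒▒▒▒▒▒▒▒▒▒▒▒▒▒▒   
▓▓▓▓▓▓▓▓▓▓▓▓▓▓▓▓▓▓▓▓▓▓▓▓▓▓▓▓▓▓▓   
▓▓▓▓▓▓▓▓▓▓▓▓▓▓▓▓▓▓▓▓▓▓▓▓▓▓▓▓▓▓▓   
▓▓▓▓▓▓▓▓▓▓▓▓▓▓▓▓▓▓▓▓▓▓▓▓▓▓▓▓▓▓▓   
███████████████████████████████   
███████████████████████████████   
███████████████████████████████   
███████████████████████████████   
                                  
                                  


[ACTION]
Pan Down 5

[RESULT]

░░░░░░░░░░░░░░░░░░░░░░░░░░░░░░░   
░░░░░░░░░░░░░░░░░░░░░░░░░░░░░░░   
▒▒▒▒▒▒▒▒▒▒▒▒▒▒▒▒▒▒▒▒▒▒▒▒▒▒▒▒▒▒▒   
▒▒▒▒▒▒▒▒▒▒▒▒▒▒▒▒▒▒▒▒▒▒▒▒▒▒▒▒▒▒▒   
▒▒▒▒▒▒▒▒▒▒▒▒▒▒▒▒▒▒▒▒▒▒▒▒▒▒▒▒▒▒▒   
▒▒▒▒▒▒▒▒▒▒▒▒▒▒▒▒▒▒▒▒▒▒▒▒▒▒▒▒▒▒▒   
▓▓▓▓▓▓▓▓▓▓▓▓▓▓▓▓▓▓▓▓▓▓▓▓▓▓▓▓▓▓▓   
▓▓▓▓▓▓▓▓▓▓▓▓▓▓▓▓▓▓▓▓▓▓▓▓▓▓▓▓▓▓▓   
▓▓▓▓▓▓▓▓▓▓▓▓▓▓▓▓▓▓▓▓▓▓▓▓▓▓▓▓▓▓▓   
███████████████████████████████   
███████████████████████████████   
███████████████████████████████   
███████████████████████████████   
                                  
                                  
                                  
                                  
                                  
                                  
                                  


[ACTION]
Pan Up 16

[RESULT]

                                  
                                  
                                  
                                  
░░░░░░░░░░░░░░░░░░░░░░░░░░░░░░░   
░░░░░░░░░░░░░░░░░░░░░░░░░░░░░░░   
░░░░░░░░░░░░░░░░░░░░░░░░░░░░░░░   
▒▒▒▒▒▒▒▒▒▒▒▒▒▒▒▒▒▒▒▒▒▒▒▒▒▒▒▒▒▒▒   
▒▒▒▒▒▒▒▒▒▒▒▒▒▒▒▒▒▒▒▒▒▒▒▒▒▒▒▒▒▒▒   
▒▒▒▒▒▒▒▒▒▒▒▒▒▒▒▒▒▒▒▒▒▒▒▒▒▒▒▒▒▒▒   
▒▒▒▒▒▒▒▒▒▒▒▒▒▒▒▒▒▒▒▒▒▒▒▒▒▒▒▒▒▒▒   
▓▓▓▓▓▓▓▓▓▓▓▓▓▓▓▓▓▓▓▓▓▓▓▓▓▓▓▓▓▓▓   
▓▓▓▓▓▓▓▓▓▓▓▓▓▓▓▓▓▓▓▓▓▓▓▓▓▓▓▓▓▓▓   
▓▓▓▓▓▓▓▓▓▓▓▓▓▓▓▓▓▓▓▓▓▓▓▓▓▓▓▓▓▓▓   
███████████████████████████████   
███████████████████████████████   
███████████████████████████████   
███████████████████████████████   
                                  
                                  


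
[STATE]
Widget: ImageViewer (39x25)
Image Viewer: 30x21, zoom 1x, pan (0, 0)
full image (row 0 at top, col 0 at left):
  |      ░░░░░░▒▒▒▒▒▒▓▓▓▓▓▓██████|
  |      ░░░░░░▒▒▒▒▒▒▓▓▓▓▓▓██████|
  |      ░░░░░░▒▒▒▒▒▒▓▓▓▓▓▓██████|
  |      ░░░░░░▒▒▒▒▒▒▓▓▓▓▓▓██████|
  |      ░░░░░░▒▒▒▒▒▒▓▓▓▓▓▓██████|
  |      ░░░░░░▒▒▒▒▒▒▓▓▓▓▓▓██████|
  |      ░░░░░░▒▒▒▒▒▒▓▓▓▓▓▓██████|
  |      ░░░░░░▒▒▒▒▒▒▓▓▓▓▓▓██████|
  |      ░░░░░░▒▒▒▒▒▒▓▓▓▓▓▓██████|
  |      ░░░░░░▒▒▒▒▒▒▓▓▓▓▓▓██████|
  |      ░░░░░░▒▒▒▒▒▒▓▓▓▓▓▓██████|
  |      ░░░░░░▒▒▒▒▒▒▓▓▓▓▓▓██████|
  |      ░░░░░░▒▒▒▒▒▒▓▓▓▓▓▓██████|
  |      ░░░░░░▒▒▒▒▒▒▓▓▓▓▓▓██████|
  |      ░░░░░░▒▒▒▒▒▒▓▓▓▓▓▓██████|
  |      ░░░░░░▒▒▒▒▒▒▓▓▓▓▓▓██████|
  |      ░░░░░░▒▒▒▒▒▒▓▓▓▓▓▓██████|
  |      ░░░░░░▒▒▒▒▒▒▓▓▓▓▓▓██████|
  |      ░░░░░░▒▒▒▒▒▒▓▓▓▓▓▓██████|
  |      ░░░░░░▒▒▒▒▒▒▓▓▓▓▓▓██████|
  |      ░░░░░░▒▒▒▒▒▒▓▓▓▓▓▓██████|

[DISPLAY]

      ░░░░░░▒▒▒▒▒▒▓▓▓▓▓▓██████         
      ░░░░░░▒▒▒▒▒▒▓▓▓▓▓▓██████         
      ░░░░░░▒▒▒▒▒▒▓▓▓▓▓▓██████         
      ░░░░░░▒▒▒▒▒▒▓▓▓▓▓▓██████         
      ░░░░░░▒▒▒▒▒▒▓▓▓▓▓▓██████         
      ░░░░░░▒▒▒▒▒▒▓▓▓▓▓▓██████         
      ░░░░░░▒▒▒▒▒▒▓▓▓▓▓▓██████         
      ░░░░░░▒▒▒▒▒▒▓▓▓▓▓▓██████         
      ░░░░░░▒▒▒▒▒▒▓▓▓▓▓▓██████         
      ░░░░░░▒▒▒▒▒▒▓▓▓▓▓▓██████         
      ░░░░░░▒▒▒▒▒▒▓▓▓▓▓▓██████         
      ░░░░░░▒▒▒▒▒▒▓▓▓▓▓▓██████         
      ░░░░░░▒▒▒▒▒▒▓▓▓▓▓▓██████         
      ░░░░░░▒▒▒▒▒▒▓▓▓▓▓▓██████         
      ░░░░░░▒▒▒▒▒▒▓▓▓▓▓▓██████         
      ░░░░░░▒▒▒▒▒▒▓▓▓▓▓▓██████         
      ░░░░░░▒▒▒▒▒▒▓▓▓▓▓▓██████         
      ░░░░░░▒▒▒▒▒▒▓▓▓▓▓▓██████         
      ░░░░░░▒▒▒▒▒▒▓▓▓▓▓▓██████         
      ░░░░░░▒▒▒▒▒▒▓▓▓▓▓▓██████         
      ░░░░░░▒▒▒▒▒▒▓▓▓▓▓▓██████         
                                       
                                       
                                       
                                       


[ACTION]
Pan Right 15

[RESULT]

▒▒▒▓▓▓▓▓▓██████                        
▒▒▒▓▓▓▓▓▓██████                        
▒▒▒▓▓▓▓▓▓██████                        
▒▒▒▓▓▓▓▓▓██████                        
▒▒▒▓▓▓▓▓▓██████                        
▒▒▒▓▓▓▓▓▓██████                        
▒▒▒▓▓▓▓▓▓██████                        
▒▒▒▓▓▓▓▓▓██████                        
▒▒▒▓▓▓▓▓▓██████                        
▒▒▒▓▓▓▓▓▓██████                        
▒▒▒▓▓▓▓▓▓██████                        
▒▒▒▓▓▓▓▓▓██████                        
▒▒▒▓▓▓▓▓▓██████                        
▒▒▒▓▓▓▓▓▓██████                        
▒▒▒▓▓▓▓▓▓██████                        
▒▒▒▓▓▓▓▓▓██████                        
▒▒▒▓▓▓▓▓▓██████                        
▒▒▒▓▓▓▓▓▓██████                        
▒▒▒▓▓▓▓▓▓██████                        
▒▒▒▓▓▓▓▓▓██████                        
▒▒▒▓▓▓▓▓▓██████                        
                                       
                                       
                                       
                                       


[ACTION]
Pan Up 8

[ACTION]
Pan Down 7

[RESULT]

▒▒▒▓▓▓▓▓▓██████                        
▒▒▒▓▓▓▓▓▓██████                        
▒▒▒▓▓▓▓▓▓██████                        
▒▒▒▓▓▓▓▓▓██████                        
▒▒▒▓▓▓▓▓▓██████                        
▒▒▒▓▓▓▓▓▓██████                        
▒▒▒▓▓▓▓▓▓██████                        
▒▒▒▓▓▓▓▓▓██████                        
▒▒▒▓▓▓▓▓▓██████                        
▒▒▒▓▓▓▓▓▓██████                        
▒▒▒▓▓▓▓▓▓██████                        
▒▒▒▓▓▓▓▓▓██████                        
▒▒▒▓▓▓▓▓▓██████                        
▒▒▒▓▓▓▓▓▓██████                        
                                       
                                       
                                       
                                       
                                       
                                       
                                       
                                       
                                       
                                       
                                       


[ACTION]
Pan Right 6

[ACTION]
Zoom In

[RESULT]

░░░▒▒▒▒▒▒▒▒▒▒▒▒▓▓▓▓▓▓▓▓▓▓▓▓████████████
░░░▒▒▒▒▒▒▒▒▒▒▒▒▓▓▓▓▓▓▓▓▓▓▓▓████████████
░░░▒▒▒▒▒▒▒▒▒▒▒▒▓▓▓▓▓▓▓▓▓▓▓▓████████████
░░░▒▒▒▒▒▒▒▒▒▒▒▒▓▓▓▓▓▓▓▓▓▓▓▓████████████
░░░▒▒▒▒▒▒▒▒▒▒▒▒▓▓▓▓▓▓▓▓▓▓▓▓████████████
░░░▒▒▒▒▒▒▒▒▒▒▒▒▓▓▓▓▓▓▓▓▓▓▓▓████████████
░░░▒▒▒▒▒▒▒▒▒▒▒▒▓▓▓▓▓▓▓▓▓▓▓▓████████████
░░░▒▒▒▒▒▒▒▒▒▒▒▒▓▓▓▓▓▓▓▓▓▓▓▓████████████
░░░▒▒▒▒▒▒▒▒▒▒▒▒▓▓▓▓▓▓▓▓▓▓▓▓████████████
░░░▒▒▒▒▒▒▒▒▒▒▒▒▓▓▓▓▓▓▓▓▓▓▓▓████████████
░░░▒▒▒▒▒▒▒▒▒▒▒▒▓▓▓▓▓▓▓▓▓▓▓▓████████████
░░░▒▒▒▒▒▒▒▒▒▒▒▒▓▓▓▓▓▓▓▓▓▓▓▓████████████
░░░▒▒▒▒▒▒▒▒▒▒▒▒▓▓▓▓▓▓▓▓▓▓▓▓████████████
░░░▒▒▒▒▒▒▒▒▒▒▒▒▓▓▓▓▓▓▓▓▓▓▓▓████████████
░░░▒▒▒▒▒▒▒▒▒▒▒▒▓▓▓▓▓▓▓▓▓▓▓▓████████████
░░░▒▒▒▒▒▒▒▒▒▒▒▒▓▓▓▓▓▓▓▓▓▓▓▓████████████
░░░▒▒▒▒▒▒▒▒▒▒▒▒▓▓▓▓▓▓▓▓▓▓▓▓████████████
░░░▒▒▒▒▒▒▒▒▒▒▒▒▓▓▓▓▓▓▓▓▓▓▓▓████████████
░░░▒▒▒▒▒▒▒▒▒▒▒▒▓▓▓▓▓▓▓▓▓▓▓▓████████████
░░░▒▒▒▒▒▒▒▒▒▒▒▒▓▓▓▓▓▓▓▓▓▓▓▓████████████
░░░▒▒▒▒▒▒▒▒▒▒▒▒▓▓▓▓▓▓▓▓▓▓▓▓████████████
░░░▒▒▒▒▒▒▒▒▒▒▒▒▓▓▓▓▓▓▓▓▓▓▓▓████████████
░░░▒▒▒▒▒▒▒▒▒▒▒▒▓▓▓▓▓▓▓▓▓▓▓▓████████████
░░░▒▒▒▒▒▒▒▒▒▒▒▒▓▓▓▓▓▓▓▓▓▓▓▓████████████
░░░▒▒▒▒▒▒▒▒▒▒▒▒▓▓▓▓▓▓▓▓▓▓▓▓████████████


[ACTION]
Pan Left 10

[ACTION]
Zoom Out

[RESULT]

░▒▒▒▒▒▒▓▓▓▓▓▓██████                    
░▒▒▒▒▒▒▓▓▓▓▓▓██████                    
░▒▒▒▒▒▒▓▓▓▓▓▓██████                    
░▒▒▒▒▒▒▓▓▓▓▓▓██████                    
░▒▒▒▒▒▒▓▓▓▓▓▓██████                    
░▒▒▒▒▒▒▓▓▓▓▓▓██████                    
░▒▒▒▒▒▒▓▓▓▓▓▓██████                    
░▒▒▒▒▒▒▓▓▓▓▓▓██████                    
░▒▒▒▒▒▒▓▓▓▓▓▓██████                    
░▒▒▒▒▒▒▓▓▓▓▓▓██████                    
░▒▒▒▒▒▒▓▓▓▓▓▓██████                    
░▒▒▒▒▒▒▓▓▓▓▓▓██████                    
░▒▒▒▒▒▒▓▓▓▓▓▓██████                    
░▒▒▒▒▒▒▓▓▓▓▓▓██████                    
                                       
                                       
                                       
                                       
                                       
                                       
                                       
                                       
                                       
                                       
                                       
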